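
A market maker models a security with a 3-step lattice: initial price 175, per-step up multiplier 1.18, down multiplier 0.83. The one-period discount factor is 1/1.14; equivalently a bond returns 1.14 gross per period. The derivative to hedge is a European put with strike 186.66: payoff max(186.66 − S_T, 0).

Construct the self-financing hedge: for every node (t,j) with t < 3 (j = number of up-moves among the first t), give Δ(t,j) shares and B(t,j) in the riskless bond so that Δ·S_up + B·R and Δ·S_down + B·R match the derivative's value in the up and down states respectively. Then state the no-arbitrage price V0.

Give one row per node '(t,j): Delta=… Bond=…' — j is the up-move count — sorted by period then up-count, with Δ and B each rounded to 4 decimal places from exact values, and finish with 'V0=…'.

(0,0): Delta=-0.1199 Bond=22.1015
(1,0): Delta=-0.7618 Bond=118.4386
(1,1): Delta=-0.0616 Bond=13.1644
(2,0): Delta=-1.0000 Bond=163.7368
(2,1): Delta=-0.7402 Bond=131.3146
(2,2): Delta=0.0000 Bond=0.0000
V0=1.1274

Under the risk-neutral measure, an up-move has probability p* = (R−d)/(u−d) = 0.8857 and values discount at R = 1.14.
At expiry t=3: V(3,0)=86.5973, V(3,1)=44.4022, V(3,2)=0.0000, V(3,3)=0.0000
Node (2,0) S=120.5575: V=(p*·44.4022+(1−p*)·86.5973)/1.14=43.1793; Δ=(44.4022−86.5973)/(142.2578−100.0627)=-1.0000; B=V−Δ·S=163.7368
Node (2,1) S=171.3950: V=(p*·0.0000+(1−p*)·44.4022)/1.14=4.4513; Δ=(0.0000−44.4022)/(202.2461−142.2578)=-0.7402; B=V−Δ·S=131.3146
Node (2,2) S=243.6700: V=(p*·0.0000+(1−p*)·0.0000)/1.14=0.0000; Δ=(0.0000−0.0000)/(287.5306−202.2461)=0.0000; B=V−Δ·S=0.0000
Node (1,0) S=145.2500: V=(p*·4.4513+(1−p*)·43.1793)/1.14=7.7872; Δ=(4.4513−43.1793)/(171.3950−120.5575)=-0.7618; B=V−Δ·S=118.4386
Node (1,1) S=206.5000: V=(p*·0.0000+(1−p*)·4.4513)/1.14=0.4462; Δ=(0.0000−4.4513)/(243.6700−171.3950)=-0.0616; B=V−Δ·S=13.1644
Node (0,0) S=175.0000: V=(p*·0.4462+(1−p*)·7.7872)/1.14=1.1274; Δ=(0.4462−7.7872)/(206.5000−145.2500)=-0.1199; B=V−Δ·S=22.1015
Check: Δ(0,0)·S0 + B(0,0) = 1.1274 = V0.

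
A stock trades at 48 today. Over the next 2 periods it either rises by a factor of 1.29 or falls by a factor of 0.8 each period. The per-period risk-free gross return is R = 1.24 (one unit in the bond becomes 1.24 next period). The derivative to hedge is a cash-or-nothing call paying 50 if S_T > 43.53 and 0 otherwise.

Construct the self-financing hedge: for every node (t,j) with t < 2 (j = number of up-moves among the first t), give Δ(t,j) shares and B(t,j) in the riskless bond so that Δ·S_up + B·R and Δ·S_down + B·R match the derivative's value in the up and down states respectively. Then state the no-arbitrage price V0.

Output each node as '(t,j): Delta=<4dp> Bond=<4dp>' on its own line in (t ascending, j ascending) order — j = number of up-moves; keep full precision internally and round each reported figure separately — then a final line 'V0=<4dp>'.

(0,0): Delta=0.1749 Bond=23.7826
(1,0): Delta=2.6573 Bond=-65.8328
(1,1): Delta=0.0000 Bond=40.3226
V0=32.1796

Under the risk-neutral measure, an up-move has probability p* = (R−d)/(u−d) = 0.8980 and values discount at R = 1.24.
Terminal values V(2,·): V(2,0)=0.0000, V(2,1)=50.0000, V(2,2)=50.0000
  t=1,j=0: stock 38.4000 → up 49.5360 (V=50.0000), down 30.7200 (V=0.0000). Price 36.2080; hedge Δ=2.6573, bond B=-65.8328.
  t=1,j=1: stock 61.9200 → up 79.8768 (V=50.0000), down 49.5360 (V=50.0000). Price 40.3226; hedge Δ=0.0000, bond B=40.3226.
  t=0,j=0: stock 48.0000 → up 61.9200 (V=40.3226), down 38.4000 (V=36.2080). Price 32.1796; hedge Δ=0.1749, bond B=23.7826.
Check: Δ(0,0)·S0 + B(0,0) = 32.1796 = V0.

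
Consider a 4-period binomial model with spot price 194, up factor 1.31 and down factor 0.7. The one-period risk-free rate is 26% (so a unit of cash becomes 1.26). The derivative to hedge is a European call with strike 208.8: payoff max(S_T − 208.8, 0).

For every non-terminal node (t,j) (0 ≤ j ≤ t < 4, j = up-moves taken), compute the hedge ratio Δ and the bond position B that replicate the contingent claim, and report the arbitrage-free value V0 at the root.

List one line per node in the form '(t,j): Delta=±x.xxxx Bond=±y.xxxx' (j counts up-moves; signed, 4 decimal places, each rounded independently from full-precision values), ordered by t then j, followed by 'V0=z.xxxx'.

(0,0): Delta=0.9540 Bond=-73.1992
(1,0): Delta=0.6183 Bond=-46.6508
(1,1): Delta=0.9700 Bond=-96.3006
(2,0): Delta=0.0000 Bond=0.0000
(2,1): Delta=0.6478 Bond=-64.0282
(2,2): Delta=0.9854 Bond=-126.4558
(3,0): Delta=0.0000 Bond=0.0000
(3,1): Delta=0.0000 Bond=0.0000
(3,2): Delta=0.6788 Bond=-87.8787
(3,3): Delta=1.0000 Bond=-165.7143
V0=111.8745

Under the risk-neutral measure, an up-move has probability p* = (R−d)/(u−d) = 0.9180 and values discount at R = 1.26.
Payoff layer (t=4): V(4,0)=0.0000, V(4,1)=0.0000, V(4,2)=0.0000, V(4,3)=96.4908, V(4,4)=362.5298
(3,0): S=66.5420. Δ = (V_up−V_dn)/(S_up−S_dn) = (0.0000−0.0000)/(87.1700−46.5794) = 0.0000. V = [p*·0.0000 + (1−p*)·0.0000]/1.26 = 0.0000. B = V − Δ·S = 0.0000.
(3,1): S=124.5286. Δ = (V_up−V_dn)/(S_up−S_dn) = (0.0000−0.0000)/(163.1325−87.1700) = 0.0000. V = [p*·0.0000 + (1−p*)·0.0000]/1.26 = 0.0000. B = V − Δ·S = 0.0000.
(3,2): S=233.0464. Δ = (V_up−V_dn)/(S_up−S_dn) = (96.4908−0.0000)/(305.2908−163.1325) = 0.6788. V = [p*·96.4908 + (1−p*)·0.0000]/1.26 = 70.3029. B = V − Δ·S = -87.8787.
(3,3): S=436.1297. Δ = (V_up−V_dn)/(S_up−S_dn) = (362.5298−96.4908)/(571.3298−305.2908) = 1.0000. V = [p*·362.5298 + (1−p*)·96.4908]/1.26 = 270.4154. B = V − Δ·S = -165.7143.
(2,0): S=95.0600. Δ = (V_up−V_dn)/(S_up−S_dn) = (0.0000−0.0000)/(124.5286−66.5420) = 0.0000. V = [p*·0.0000 + (1−p*)·0.0000]/1.26 = 0.0000. B = V − Δ·S = 0.0000.
(2,1): S=177.8980. Δ = (V_up−V_dn)/(S_up−S_dn) = (70.3029−0.0000)/(233.0464−124.5286) = 0.6478. V = [p*·70.3029 + (1−p*)·0.0000]/1.26 = 51.2225. B = V − Δ·S = -64.0282.
(2,2): S=332.9234. Δ = (V_up−V_dn)/(S_up−S_dn) = (270.4154−70.3029)/(436.1297−233.0464) = 0.9854. V = [p*·270.4154 + (1−p*)·70.3029]/1.26 = 201.5974. B = V − Δ·S = -126.4558.
(1,0): S=135.8000. Δ = (V_up−V_dn)/(S_up−S_dn) = (51.2225−0.0000)/(177.8980−95.0600) = 0.6183. V = [p*·51.2225 + (1−p*)·0.0000]/1.26 = 37.3206. B = V − Δ·S = -46.6508.
(1,1): S=254.1400. Δ = (V_up−V_dn)/(S_up−S_dn) = (201.5974−51.2225)/(332.9234−177.8980) = 0.9700. V = [p*·201.5974 + (1−p*)·51.2225]/1.26 = 150.2155. B = V − Δ·S = -96.3006.
(0,0): S=194.0000. Δ = (V_up−V_dn)/(S_up−S_dn) = (150.2155−37.3206)/(254.1400−135.8000) = 0.9540. V = [p*·150.2155 + (1−p*)·37.3206]/1.26 = 111.8745. B = V − Δ·S = -73.1992.
Each (Δ,B) replicates both successor values, so the strategy is self-financing and V0 is arbitrage-free.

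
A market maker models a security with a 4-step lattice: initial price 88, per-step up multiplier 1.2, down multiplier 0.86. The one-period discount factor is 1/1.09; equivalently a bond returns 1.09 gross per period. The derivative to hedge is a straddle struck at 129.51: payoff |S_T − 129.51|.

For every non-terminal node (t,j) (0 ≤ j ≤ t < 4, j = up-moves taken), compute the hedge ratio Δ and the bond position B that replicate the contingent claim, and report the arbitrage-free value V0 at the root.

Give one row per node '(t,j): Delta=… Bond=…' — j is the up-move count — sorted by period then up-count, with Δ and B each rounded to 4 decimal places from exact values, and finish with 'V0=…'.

(0,0): Delta=-0.1449 Bond=32.9311
(1,0): Delta=-0.9621 Bond=97.7441
(1,1): Delta=0.1352 Bond=6.3149
(2,0): Delta=-1.0000 Bond=109.0060
(2,1): Delta=-0.9491 Bond=105.3622
(2,2): Delta=0.5069 Bond=-40.2154
(3,0): Delta=-1.0000 Bond=118.8165
(3,1): Delta=-1.0000 Bond=118.8165
(3,2): Delta=-0.9317 Bond=112.9453
(3,3): Delta=1.0000 Bond=-118.8165
V0=20.1815

The replicating-portfolio and risk-neutral prices coincide; use p* = (1.09−0.86)/(1.2−0.86) = 0.6765 for the latter.
Terminal values V(4,·): V(4,0)=81.3733, V(4,1)=62.3425, V(4,2)=35.7879, V(4,3)=1.2650, V(4,4)=52.9668
Node (3,0) S=55.9729: V=(p*·62.3425+(1−p*)·81.3733)/1.09=62.8436; Δ=(62.3425−81.3733)/(67.1675−48.1367)=-1.0000; B=V−Δ·S=118.8165
Node (3,1) S=78.1018: V=(p*·35.7879+(1−p*)·62.3425)/1.09=40.7148; Δ=(35.7879−62.3425)/(93.7221−67.1675)=-1.0000; B=V−Δ·S=118.8165
Node (3,2) S=108.9792: V=(p*·1.2650+(1−p*)·35.7879)/1.09=11.4075; Δ=(1.2650−35.7879)/(130.7750−93.7221)=-0.9317; B=V−Δ·S=112.9453
Node (3,3) S=152.0640: V=(p*·52.9668+(1−p*)·1.2650)/1.09=33.2475; Δ=(52.9668−1.2650)/(182.4768−130.7750)=1.0000; B=V−Δ·S=-118.8165
Node (2,0) S=65.0848: V=(p*·40.7148+(1−p*)·62.8436)/1.09=43.9212; Δ=(40.7148−62.8436)/(78.1018−55.9729)=-1.0000; B=V−Δ·S=109.0060
Node (2,1) S=90.8160: V=(p*·11.4075+(1−p*)·40.7148)/1.09=19.1645; Δ=(11.4075−40.7148)/(108.9792−78.1018)=-0.9491; B=V−Δ·S=105.3622
Node (2,2) S=126.7200: V=(p*·33.2475+(1−p*)·11.4075)/1.09=24.0198; Δ=(33.2475−11.4075)/(152.0640−108.9792)=0.5069; B=V−Δ·S=-40.2154
Node (1,0) S=75.6800: V=(p*·19.1645+(1−p*)·43.9212)/1.09=24.9303; Δ=(19.1645−43.9212)/(90.8160−65.0848)=-0.9621; B=V−Δ·S=97.7441
Node (1,1) S=105.6000: V=(p*·24.0198+(1−p*)·19.1645)/1.09=20.5954; Δ=(24.0198−19.1645)/(126.7200−90.8160)=0.1352; B=V−Δ·S=6.3149
Node (0,0) S=88.0000: V=(p*·20.5954+(1−p*)·24.9303)/1.09=20.1815; Δ=(20.5954−24.9303)/(105.6000−75.6800)=-0.1449; B=V−Δ·S=32.9311
Root portfolio cost Δ·88+B reproduces V0=20.1815.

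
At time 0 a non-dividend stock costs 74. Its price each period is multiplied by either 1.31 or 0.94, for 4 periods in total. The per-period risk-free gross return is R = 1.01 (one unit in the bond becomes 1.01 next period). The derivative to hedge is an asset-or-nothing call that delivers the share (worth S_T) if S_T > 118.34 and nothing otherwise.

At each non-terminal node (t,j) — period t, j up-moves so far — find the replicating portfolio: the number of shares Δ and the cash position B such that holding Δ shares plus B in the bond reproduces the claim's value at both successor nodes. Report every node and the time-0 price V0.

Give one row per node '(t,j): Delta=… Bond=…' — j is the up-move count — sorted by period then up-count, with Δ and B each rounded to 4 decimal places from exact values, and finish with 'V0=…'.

(0,0): Delta=0.4974 Bond=-33.2390
(1,0): Delta=0.2132 Bond=-13.8016
(1,1): Delta=1.3714 Bond=-118.2991
(2,0): Delta=0.0000 Bond=0.0000
(2,1): Delta=0.8688 Bond=-73.6806
(2,2): Delta=2.9171 Bond=-315.7740
(3,0): Delta=0.0000 Bond=0.0000
(3,1): Delta=0.0000 Bond=0.0000
(3,2): Delta=3.5405 Bond=-393.3492
(3,3): Delta=1.0000 Bond=0.0000
V0=3.5686

The replicating-portfolio and risk-neutral prices coincide; use p* = (1.01−0.94)/(1.31−0.94) = 0.1892 for the latter.
Terminal values V(4,·): V(4,0)=0.0000, V(4,1)=0.0000, V(4,2)=0.0000, V(4,3)=156.3772, V(4,4)=217.9299
(3,0): S=61.4632. Δ = (V_up−V_dn)/(S_up−S_dn) = (0.0000−0.0000)/(80.5168−57.7754) = 0.0000. V = [p*·0.0000 + (1−p*)·0.0000]/1.01 = 0.0000. B = V − Δ·S = 0.0000.
(3,1): S=85.6562. Δ = (V_up−V_dn)/(S_up−S_dn) = (0.0000−0.0000)/(112.2096−80.5168) = 0.0000. V = [p*·0.0000 + (1−p*)·0.0000]/1.01 = 0.0000. B = V − Δ·S = 0.0000.
(3,2): S=119.3719. Δ = (V_up−V_dn)/(S_up−S_dn) = (156.3772−0.0000)/(156.3772−112.2096) = 3.5405. V = [p*·156.3772 + (1−p*)·0.0000]/1.01 = 29.2920. B = V − Δ·S = -393.3492.
(3,3): S=166.3587. Δ = (V_up−V_dn)/(S_up−S_dn) = (217.9299−156.3772)/(217.9299−156.3772) = 1.0000. V = [p*·217.9299 + (1−p*)·156.3772]/1.01 = 166.3587. B = V − Δ·S = 0.0000.
(2,0): S=65.3864. Δ = (V_up−V_dn)/(S_up−S_dn) = (0.0000−0.0000)/(85.6562−61.4632) = 0.0000. V = [p*·0.0000 + (1−p*)·0.0000]/1.01 = 0.0000. B = V − Δ·S = 0.0000.
(2,1): S=91.1236. Δ = (V_up−V_dn)/(S_up−S_dn) = (29.2920−0.0000)/(119.3719−85.6562) = 0.8688. V = [p*·29.2920 + (1−p*)·0.0000]/1.01 = 5.4869. B = V − Δ·S = -73.6806.
(2,2): S=126.9914. Δ = (V_up−V_dn)/(S_up−S_dn) = (166.3587−29.2920)/(166.3587−119.3719) = 2.9171. V = [p*·166.3587 + (1−p*)·29.2920]/1.01 = 54.6767. B = V − Δ·S = -315.7740.
(1,0): S=69.5600. Δ = (V_up−V_dn)/(S_up−S_dn) = (5.4869−0.0000)/(91.1236−65.3864) = 0.2132. V = [p*·5.4869 + (1−p*)·0.0000]/1.01 = 1.0278. B = V − Δ·S = -13.8016.
(1,1): S=96.9400. Δ = (V_up−V_dn)/(S_up−S_dn) = (54.6767−5.4869)/(126.9914−91.1236) = 1.3714. V = [p*·54.6767 + (1−p*)·5.4869]/1.01 = 14.6466. B = V − Δ·S = -118.2991.
(0,0): S=74.0000. Δ = (V_up−V_dn)/(S_up−S_dn) = (14.6466−1.0278)/(96.9400−69.5600) = 0.4974. V = [p*·14.6466 + (1−p*)·1.0278]/1.01 = 3.5686. B = V − Δ·S = -33.2390.
Root portfolio cost Δ·74+B reproduces V0=3.5686.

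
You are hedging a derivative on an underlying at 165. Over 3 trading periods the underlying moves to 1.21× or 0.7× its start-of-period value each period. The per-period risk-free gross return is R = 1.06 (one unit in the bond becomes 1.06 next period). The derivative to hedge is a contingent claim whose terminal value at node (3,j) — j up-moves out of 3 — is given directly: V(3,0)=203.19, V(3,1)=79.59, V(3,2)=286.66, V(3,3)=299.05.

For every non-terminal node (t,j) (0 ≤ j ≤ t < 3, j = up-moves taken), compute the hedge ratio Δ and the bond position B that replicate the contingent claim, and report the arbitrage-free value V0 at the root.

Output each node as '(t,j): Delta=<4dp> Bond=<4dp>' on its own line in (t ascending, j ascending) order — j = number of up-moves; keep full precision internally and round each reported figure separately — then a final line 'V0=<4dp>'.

(0,0): Delta=0.8616 Bond=68.5532
(1,0): Delta=1.7587 Bond=-30.9561
(1,1): Delta=0.6453 Bond=115.8425
(2,0): Delta=-2.9976 Bond=351.7331
(2,1): Delta=2.9052 Bond=-193.0413
(2,2): Delta=0.1006 Bond=254.3907
V0=210.7121

Risk-neutral probability p* = (R−d)/(u−d) = (1.06−0.7)/(1.21−0.7) = 0.7059.
At expiry t=3: V(3,0)=203.1900, V(3,1)=79.5900, V(3,2)=286.6600, V(3,3)=299.0500
Node (2,0) S=80.8500: V=(p*·79.5900+(1−p*)·203.1900)/1.06=109.3801; Δ=(79.5900−203.1900)/(97.8285−56.5950)=-2.9976; B=V−Δ·S=351.7331
Node (2,1) S=139.7550: V=(p*·286.6600+(1−p*)·79.5900)/1.06=212.9784; Δ=(286.6600−79.5900)/(169.1035−97.8285)=2.9052; B=V−Δ·S=-193.0413
Node (2,2) S=241.5765: V=(p*·299.0500+(1−p*)·286.6600)/1.06=278.6848; Δ=(299.0500−286.6600)/(292.3076−169.1035)=0.1006; B=V−Δ·S=254.3907
Node (1,0) S=115.5000: V=(p*·212.9784+(1−p*)·109.3801)/1.06=172.1776; Δ=(212.9784−109.3801)/(139.7550−80.8500)=1.7587; B=V−Δ·S=-30.9561
Node (1,1) S=199.6500: V=(p*·278.6848+(1−p*)·212.9784)/1.06=244.6787; Δ=(278.6848−212.9784)/(241.5765−139.7550)=0.6453; B=V−Δ·S=115.8425
Node (0,0) S=165.0000: V=(p*·244.6787+(1−p*)·172.1776)/1.06=210.7121; Δ=(244.6787−172.1776)/(199.6500−115.5000)=0.8616; B=V−Δ·S=68.5532
Root portfolio cost Δ·165+B reproduces V0=210.7121.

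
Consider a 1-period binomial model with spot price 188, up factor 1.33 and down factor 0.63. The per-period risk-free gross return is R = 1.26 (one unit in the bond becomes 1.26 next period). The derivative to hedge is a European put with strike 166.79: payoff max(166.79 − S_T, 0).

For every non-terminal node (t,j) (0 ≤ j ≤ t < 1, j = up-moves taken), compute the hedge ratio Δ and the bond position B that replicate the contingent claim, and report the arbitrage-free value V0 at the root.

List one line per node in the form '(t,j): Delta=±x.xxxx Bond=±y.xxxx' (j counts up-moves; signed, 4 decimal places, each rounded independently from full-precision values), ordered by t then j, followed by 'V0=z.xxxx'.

Risk-neutral probability p* = (R−d)/(u−d) = (1.26−0.63)/(1.33−0.63) = 0.9000.
Terminal payoffs: V(1,0)=48.3500, V(1,1)=0.0000
Node (0,0) S=188.0000: V=(p*·0.0000+(1−p*)·48.3500)/1.26=3.8373; Δ=(0.0000−48.3500)/(250.0400−118.4400)=-0.3674; B=V−Δ·S=72.9087
Each (Δ,B) replicates both successor values, so the strategy is self-financing and V0 is arbitrage-free.

(0,0): Delta=-0.3674 Bond=72.9087
V0=3.8373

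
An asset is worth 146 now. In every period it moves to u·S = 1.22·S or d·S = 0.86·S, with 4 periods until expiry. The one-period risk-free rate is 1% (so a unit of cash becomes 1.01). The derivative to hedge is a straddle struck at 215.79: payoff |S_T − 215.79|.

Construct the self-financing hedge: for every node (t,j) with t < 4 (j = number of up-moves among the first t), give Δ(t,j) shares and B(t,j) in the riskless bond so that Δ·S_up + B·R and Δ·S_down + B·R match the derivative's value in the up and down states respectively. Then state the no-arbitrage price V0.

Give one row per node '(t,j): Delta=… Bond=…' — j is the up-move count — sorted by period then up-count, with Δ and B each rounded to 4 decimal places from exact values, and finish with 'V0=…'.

(0,0): Delta=-0.6080 Bond=160.3392
(1,0): Delta=-0.9081 Bond=199.6153
(1,1): Delta=-0.3119 Bond=109.2009
(2,0): Delta=-1.0000 Bond=211.5381
(2,1): Delta=-0.8173 Bond=187.7142
(2,2): Delta=0.1869 Bond=1.9030
(3,0): Delta=-1.0000 Bond=213.6535
(3,1): Delta=-1.0000 Bond=213.6535
(3,2): Delta=-0.6371 Bond=155.9044
(3,3): Delta=1.0000 Bond=-213.6535
V0=71.5663

Risk-neutral probability p* = (R−d)/(u−d) = (1.01−0.86)/(1.22−0.86) = 0.4167.
At expiry t=4: V(4,0)=135.9268, V(4,1)=102.4957, V(4,2)=55.0702, V(4,3)=12.2079, V(4,4)=107.6488
  t=3,j=0: stock 92.8642 → up 113.2943 (V=102.4957), down 79.8632 (V=135.9268). Price 120.7893; hedge Δ=-1.0000, bond B=213.6535.
  t=3,j=1: stock 131.7376 → up 160.7198 (V=55.0702), down 113.2943 (V=102.4957). Price 81.9159; hedge Δ=-1.0000, bond B=213.6535.
  t=3,j=2: stock 186.8835 → up 227.9979 (V=12.2079), down 160.7198 (V=55.0702). Price 36.8425; hedge Δ=-0.6371, bond B=155.9044.
  t=3,j=3: stock 265.1138 → up 323.4388 (V=107.6488), down 227.9979 (V=12.2079). Price 51.4603; hedge Δ=1.0000, bond B=-213.6535.
  t=2,j=0: stock 107.9816 → up 131.7376 (V=81.9159), down 92.8642 (V=120.7893). Price 103.5565; hedge Δ=-1.0000, bond B=211.5381.
  t=2,j=1: stock 153.1832 → up 186.8835 (V=36.8425), down 131.7376 (V=81.9159). Price 62.5102; hedge Δ=-0.8173, bond B=187.7142.
  t=2,j=2: stock 217.3064 → up 265.1138 (V=51.4603), down 186.8835 (V=36.8425). Price 42.5082; hedge Δ=0.1869, bond B=1.9030.
  t=1,j=0: stock 125.5600 → up 153.1832 (V=62.5102), down 107.9816 (V=103.5565). Price 85.5979; hedge Δ=-0.9081, bond B=199.6153.
  t=1,j=1: stock 178.1200 → up 217.3064 (V=42.5082), down 153.1832 (V=62.5102). Price 53.6396; hedge Δ=-0.3119, bond B=109.2009.
  t=0,j=0: stock 146.0000 → up 178.1200 (V=53.6396), down 125.5600 (V=85.5979). Price 71.5663; hedge Δ=-0.6080, bond B=160.3392.
Root portfolio cost Δ·146+B reproduces V0=71.5663.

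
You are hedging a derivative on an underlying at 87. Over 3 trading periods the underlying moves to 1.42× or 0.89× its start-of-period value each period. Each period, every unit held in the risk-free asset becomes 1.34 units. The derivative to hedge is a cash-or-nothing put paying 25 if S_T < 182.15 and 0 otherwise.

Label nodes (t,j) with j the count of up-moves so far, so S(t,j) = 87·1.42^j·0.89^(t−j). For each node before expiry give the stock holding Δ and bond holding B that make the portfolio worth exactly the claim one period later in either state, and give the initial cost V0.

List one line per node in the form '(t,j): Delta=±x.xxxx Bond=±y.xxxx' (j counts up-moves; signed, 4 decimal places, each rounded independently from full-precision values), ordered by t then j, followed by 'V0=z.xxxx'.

(0,0): Delta=-0.2177 Bond=22.9683
(1,0): Delta=0.0000 Bond=13.9229
(1,1): Delta=-0.2419 Bond=33.7739
(2,0): Delta=0.0000 Bond=18.6567
(2,1): Delta=0.0000 Bond=18.6567
(2,2): Delta=-0.2689 Bond=49.9859
V0=4.0306

Under the risk-neutral measure, an up-move has probability p* = (R−d)/(u−d) = 0.8491 and values discount at R = 1.34.
Payoff layer (t=3): V(3,0)=25.0000, V(3,1)=25.0000, V(3,2)=25.0000, V(3,3)=0.0000
Node (2,0) S=68.9127: V=(p*·25.0000+(1−p*)·25.0000)/1.34=18.6567; Δ=(25.0000−25.0000)/(97.8560−61.3323)=0.0000; B=V−Δ·S=18.6567
Node (2,1) S=109.9506: V=(p*·25.0000+(1−p*)·25.0000)/1.34=18.6567; Δ=(25.0000−25.0000)/(156.1299−97.8560)=0.0000; B=V−Δ·S=18.6567
Node (2,2) S=175.4268: V=(p*·0.0000+(1−p*)·25.0000)/1.34=2.8161; Δ=(0.0000−25.0000)/(249.1061−156.1299)=-0.2689; B=V−Δ·S=49.9859
Node (1,0) S=77.4300: V=(p*·18.6567+(1−p*)·18.6567)/1.34=13.9229; Δ=(18.6567−18.6567)/(109.9506−68.9127)=0.0000; B=V−Δ·S=13.9229
Node (1,1) S=123.5400: V=(p*·2.8161+(1−p*)·18.6567)/1.34=3.8859; Δ=(2.8161−18.6567)/(175.4268−109.9506)=-0.2419; B=V−Δ·S=33.7739
Node (0,0) S=87.0000: V=(p*·3.8859+(1−p*)·13.9229)/1.34=4.0306; Δ=(3.8859−13.9229)/(123.5400−77.4300)=-0.2177; B=V−Δ·S=22.9683
Self-financing check: at every node Δ·S+B equals the discounted successor values.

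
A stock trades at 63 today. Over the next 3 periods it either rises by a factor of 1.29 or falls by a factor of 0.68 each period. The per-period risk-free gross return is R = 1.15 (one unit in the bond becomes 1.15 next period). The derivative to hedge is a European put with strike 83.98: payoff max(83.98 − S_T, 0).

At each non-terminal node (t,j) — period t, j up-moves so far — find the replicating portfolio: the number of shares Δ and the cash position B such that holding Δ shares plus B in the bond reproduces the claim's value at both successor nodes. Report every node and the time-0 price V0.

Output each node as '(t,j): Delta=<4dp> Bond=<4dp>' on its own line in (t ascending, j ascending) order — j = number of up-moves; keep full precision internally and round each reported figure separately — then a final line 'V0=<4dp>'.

Under the risk-neutral measure, an up-move has probability p* = (R−d)/(u−d) = 0.7705 and values discount at R = 1.15.
Terminal payoffs: V(3,0)=64.1708, V(3,1)=46.4008, V(3,2)=12.6900, V(3,3)=0.0000
  t=2,j=0: stock 29.1312 → up 37.5792 (V=46.4008), down 19.8092 (V=64.1708). Price 43.8949; hedge Δ=-1.0000, bond B=73.0261.
  t=2,j=1: stock 55.2636 → up 71.2900 (V=12.6900), down 37.5792 (V=46.4008). Price 17.7625; hedge Δ=-1.0000, bond B=73.0261.
  t=2,j=2: stock 104.8383 → up 135.2414 (V=0.0000), down 71.2900 (V=12.6900). Price 2.5326; hedge Δ=-0.1984, bond B=23.3358.
  t=1,j=0: stock 42.8400 → up 55.2636 (V=17.7625), down 29.1312 (V=43.8949). Price 20.6609; hedge Δ=-1.0000, bond B=63.5009.
  t=1,j=1: stock 81.2700 → up 104.8383 (V=2.5326), down 55.2636 (V=17.7625). Price 5.2417; hedge Δ=-0.3072, bond B=30.2088.
  t=0,j=0: stock 63.0000 → up 81.2700 (V=5.2417), down 42.8400 (V=20.6609). Price 7.6353; hedge Δ=-0.4012, bond B=32.9127.
Self-financing check: at every node Δ·S+B equals the discounted successor values.

(0,0): Delta=-0.4012 Bond=32.9127
(1,0): Delta=-1.0000 Bond=63.5009
(1,1): Delta=-0.3072 Bond=30.2088
(2,0): Delta=-1.0000 Bond=73.0261
(2,1): Delta=-1.0000 Bond=73.0261
(2,2): Delta=-0.1984 Bond=23.3358
V0=7.6353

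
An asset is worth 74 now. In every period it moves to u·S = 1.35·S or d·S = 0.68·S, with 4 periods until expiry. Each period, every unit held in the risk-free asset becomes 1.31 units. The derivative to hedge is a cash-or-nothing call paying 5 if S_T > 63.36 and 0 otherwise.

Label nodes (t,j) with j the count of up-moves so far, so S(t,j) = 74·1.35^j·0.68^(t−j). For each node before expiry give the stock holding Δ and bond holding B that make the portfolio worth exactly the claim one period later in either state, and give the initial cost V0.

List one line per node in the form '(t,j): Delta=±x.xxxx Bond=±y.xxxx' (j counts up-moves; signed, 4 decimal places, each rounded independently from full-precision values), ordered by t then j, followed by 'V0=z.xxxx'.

Since d<R<u, set p* = (R−d)/(u−d) = 0.9403; price each node as the discounted p*-expectation of its children.
Payoff layer (t=4): V(4,0)=0.0000, V(4,1)=0.0000, V(4,2)=0.0000, V(4,3)=5.0000, V(4,4)=5.0000
  t=3,j=0: stock 23.2680 → up 31.4118 (V=0.0000), down 15.8222 (V=0.0000). Price 0.0000; hedge Δ=0.0000, bond B=0.0000.
  t=3,j=1: stock 46.1938 → up 62.3616 (V=0.0000), down 31.4118 (V=0.0000). Price 0.0000; hedge Δ=0.0000, bond B=0.0000.
  t=3,j=2: stock 91.7082 → up 123.8061 (V=5.0000), down 62.3616 (V=0.0000). Price 3.5889; hedge Δ=0.0814, bond B=-3.8738.
  t=3,j=3: stock 182.0678 → up 245.7915 (V=5.0000), down 123.8061 (V=5.0000). Price 3.8168; hedge Δ=0.0000, bond B=3.8168.
  t=2,j=0: stock 34.2176 → up 46.1938 (V=0.0000), down 23.2680 (V=0.0000). Price 0.0000; hedge Δ=0.0000, bond B=0.0000.
  t=2,j=1: stock 67.9320 → up 91.7082 (V=3.5889), down 46.1938 (V=0.0000). Price 2.5761; hedge Δ=0.0789, bond B=-2.7805.
  t=2,j=2: stock 134.8650 → up 182.0678 (V=3.8168), down 91.7082 (V=3.5889). Price 2.9032; hedge Δ=0.0025, bond B=2.5631.
  t=1,j=0: stock 50.3200 → up 67.9320 (V=2.5761), down 34.2176 (V=0.0000). Price 1.8491; hedge Δ=0.0764, bond B=-1.9958.
  t=1,j=1: stock 99.9000 → up 134.8650 (V=2.9032), down 67.9320 (V=2.5761). Price 2.2013; hedge Δ=0.0049, bond B=1.7130.
  t=0,j=0: stock 74.0000 → up 99.9000 (V=2.2013), down 50.3200 (V=1.8491). Price 1.6643; hedge Δ=0.0071, bond B=1.1386.
The time-0 hedge costs 1.6643, which is the no-arbitrage price.

(0,0): Delta=0.0071 Bond=1.1386
(1,0): Delta=0.0764 Bond=-1.9958
(1,1): Delta=0.0049 Bond=1.7130
(2,0): Delta=0.0000 Bond=0.0000
(2,1): Delta=0.0789 Bond=-2.7805
(2,2): Delta=0.0025 Bond=2.5631
(3,0): Delta=0.0000 Bond=0.0000
(3,1): Delta=0.0000 Bond=0.0000
(3,2): Delta=0.0814 Bond=-3.8738
(3,3): Delta=0.0000 Bond=3.8168
V0=1.6643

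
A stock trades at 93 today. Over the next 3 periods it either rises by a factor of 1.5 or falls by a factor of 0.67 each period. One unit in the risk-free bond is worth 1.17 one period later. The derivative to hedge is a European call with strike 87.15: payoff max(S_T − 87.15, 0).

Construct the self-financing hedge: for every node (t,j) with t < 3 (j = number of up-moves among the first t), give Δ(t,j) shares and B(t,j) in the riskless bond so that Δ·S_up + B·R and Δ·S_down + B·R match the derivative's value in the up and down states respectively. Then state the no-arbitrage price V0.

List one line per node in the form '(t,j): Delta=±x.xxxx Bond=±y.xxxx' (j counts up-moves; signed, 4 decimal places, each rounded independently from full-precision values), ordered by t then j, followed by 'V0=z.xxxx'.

(0,0): Delta=0.8370 Bond=-32.5541
(1,0): Delta=0.5281 Bond=-18.8444
(1,1): Delta=0.9280 Bond=-50.7893
(2,0): Delta=0.0000 Bond=0.0000
(2,1): Delta=0.6838 Bond=-36.5996
(2,2): Delta=1.0000 Bond=-74.4872
V0=45.2836

Under the risk-neutral measure, an up-move has probability p* = (R−d)/(u−d) = 0.6024 and values discount at R = 1.17.
At expiry t=3: V(3,0)=0.0000, V(3,1)=0.0000, V(3,2)=53.0475, V(3,3)=226.7250
Node (2,0) S=41.7477: V=(p*·0.0000+(1−p*)·0.0000)/1.17=0.0000; Δ=(0.0000−0.0000)/(62.6216−27.9710)=0.0000; B=V−Δ·S=0.0000
Node (2,1) S=93.4650: V=(p*·53.0475+(1−p*)·0.0000)/1.17=27.3131; Δ=(53.0475−0.0000)/(140.1975−62.6216)=0.6838; B=V−Δ·S=-36.5996
Node (2,2) S=209.2500: V=(p*·226.7250+(1−p*)·53.0475)/1.17=134.7628; Δ=(226.7250−53.0475)/(313.8750−140.1975)=1.0000; B=V−Δ·S=-74.4872
Node (1,0) S=62.3100: V=(p*·27.3131+(1−p*)·0.0000)/1.17=14.0630; Δ=(27.3131−0.0000)/(93.4650−41.7477)=0.5281; B=V−Δ·S=-18.8444
Node (1,1) S=139.5000: V=(p*·134.7628+(1−p*)·27.3131)/1.17=78.6682; Δ=(134.7628−27.3131)/(209.2500−93.4650)=0.9280; B=V−Δ·S=-50.7893
Node (0,0) S=93.0000: V=(p*·78.6682+(1−p*)·14.0630)/1.17=45.2836; Δ=(78.6682−14.0630)/(139.5000−62.3100)=0.8370; B=V−Δ·S=-32.5541
Each (Δ,B) replicates both successor values, so the strategy is self-financing and V0 is arbitrage-free.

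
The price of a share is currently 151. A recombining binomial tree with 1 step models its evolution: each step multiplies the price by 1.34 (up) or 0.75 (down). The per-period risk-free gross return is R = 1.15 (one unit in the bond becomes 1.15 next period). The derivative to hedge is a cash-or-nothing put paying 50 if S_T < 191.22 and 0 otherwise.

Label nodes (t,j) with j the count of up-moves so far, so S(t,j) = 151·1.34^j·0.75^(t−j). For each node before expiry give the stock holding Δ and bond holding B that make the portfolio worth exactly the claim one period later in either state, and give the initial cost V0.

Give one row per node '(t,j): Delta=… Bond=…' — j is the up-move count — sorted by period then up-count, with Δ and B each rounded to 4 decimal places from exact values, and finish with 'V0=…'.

(0,0): Delta=-0.5612 Bond=98.7472
V0=14.0015

The replicating-portfolio and risk-neutral prices coincide; use p* = (1.15−0.75)/(1.34−0.75) = 0.6780 for the latter.
Terminal values V(1,·): V(1,0)=50.0000, V(1,1)=0.0000
Node (0,0) S=151.0000: V=(p*·0.0000+(1−p*)·50.0000)/1.15=14.0015; Δ=(0.0000−50.0000)/(202.3400−113.2500)=-0.5612; B=V−Δ·S=98.7472
The time-0 hedge costs 14.0015, which is the no-arbitrage price.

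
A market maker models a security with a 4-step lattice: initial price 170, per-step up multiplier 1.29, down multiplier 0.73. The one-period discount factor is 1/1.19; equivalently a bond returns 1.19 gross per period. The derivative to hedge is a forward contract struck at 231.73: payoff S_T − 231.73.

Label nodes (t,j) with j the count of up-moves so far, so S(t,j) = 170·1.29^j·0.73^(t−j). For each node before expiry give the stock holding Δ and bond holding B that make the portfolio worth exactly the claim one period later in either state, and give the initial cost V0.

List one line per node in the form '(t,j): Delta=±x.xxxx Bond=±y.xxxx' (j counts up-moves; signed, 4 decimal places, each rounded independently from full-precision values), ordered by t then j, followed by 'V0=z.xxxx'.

Under the risk-neutral measure, an up-move has probability p* = (R−d)/(u−d) = 0.8214 and values discount at R = 1.19.
Terminal payoffs: V(4,0)=-183.4530, V(4,1)=-146.4186, V(4,2)=-80.9742, V(4,3)=34.6741, V(4,4)=239.0389
(3,0): S=66.1329. Δ = (V_up−V_dn)/(S_up−S_dn) = (-146.4186−-183.4530)/(85.3114−48.2770) = 1.0000. V = [p*·-146.4186 + (1−p*)·-183.4530]/1.19 = -128.5982. B = V − Δ·S = -194.7311.
(3,1): S=116.8650. Δ = (V_up−V_dn)/(S_up−S_dn) = (-80.9742−-146.4186)/(150.7558−85.3114) = 1.0000. V = [p*·-80.9742 + (1−p*)·-146.4186]/1.19 = -77.8661. B = V − Δ·S = -194.7311.
(3,2): S=206.5148. Δ = (V_up−V_dn)/(S_up−S_dn) = (34.6741−-80.9742)/(266.4041−150.7558) = 1.0000. V = [p*·34.6741 + (1−p*)·-80.9742]/1.19 = 11.7837. B = V − Δ·S = -194.7311.
(3,3): S=364.9371. Δ = (V_up−V_dn)/(S_up−S_dn) = (239.0389−34.6741)/(470.7689−266.4041) = 1.0000. V = [p*·239.0389 + (1−p*)·34.6741]/1.19 = 170.2060. B = V − Δ·S = -194.7311.
(2,0): S=90.5930. Δ = (V_up−V_dn)/(S_up−S_dn) = (-77.8661−-128.5982)/(116.8650−66.1329) = 1.0000. V = [p*·-77.8661 + (1−p*)·-128.5982]/1.19 = -73.0466. B = V − Δ·S = -163.6396.
(2,1): S=160.0890. Δ = (V_up−V_dn)/(S_up−S_dn) = (11.7837−-77.8661)/(206.5148−116.8650) = 1.0000. V = [p*·11.7837 + (1−p*)·-77.8661]/1.19 = -3.5506. B = V − Δ·S = -163.6396.
(2,2): S=282.8970. Δ = (V_up−V_dn)/(S_up−S_dn) = (170.2060−11.7837)/(364.9371−206.5148) = 1.0000. V = [p*·170.2060 + (1−p*)·11.7837]/1.19 = 119.2574. B = V − Δ·S = -163.6396.
(1,0): S=124.1000. Δ = (V_up−V_dn)/(S_up−S_dn) = (-3.5506−-73.0466)/(160.0890−90.5930) = 1.0000. V = [p*·-3.5506 + (1−p*)·-73.0466]/1.19 = -13.4122. B = V − Δ·S = -137.5122.
(1,1): S=219.3000. Δ = (V_up−V_dn)/(S_up−S_dn) = (119.2574−-3.5506)/(282.8970−160.0890) = 1.0000. V = [p*·119.2574 + (1−p*)·-3.5506]/1.19 = 81.7878. B = V − Δ·S = -137.5122.
(0,0): S=170.0000. Δ = (V_up−V_dn)/(S_up−S_dn) = (81.7878−-13.4122)/(219.3000−124.1000) = 1.0000. V = [p*·81.7878 + (1−p*)·-13.4122]/1.19 = 54.4435. B = V − Δ·S = -115.5565.
Check: Δ(0,0)·S0 + B(0,0) = 54.4435 = V0.

(0,0): Delta=1.0000 Bond=-115.5565
(1,0): Delta=1.0000 Bond=-137.5122
(1,1): Delta=1.0000 Bond=-137.5122
(2,0): Delta=1.0000 Bond=-163.6396
(2,1): Delta=1.0000 Bond=-163.6396
(2,2): Delta=1.0000 Bond=-163.6396
(3,0): Delta=1.0000 Bond=-194.7311
(3,1): Delta=1.0000 Bond=-194.7311
(3,2): Delta=1.0000 Bond=-194.7311
(3,3): Delta=1.0000 Bond=-194.7311
V0=54.4435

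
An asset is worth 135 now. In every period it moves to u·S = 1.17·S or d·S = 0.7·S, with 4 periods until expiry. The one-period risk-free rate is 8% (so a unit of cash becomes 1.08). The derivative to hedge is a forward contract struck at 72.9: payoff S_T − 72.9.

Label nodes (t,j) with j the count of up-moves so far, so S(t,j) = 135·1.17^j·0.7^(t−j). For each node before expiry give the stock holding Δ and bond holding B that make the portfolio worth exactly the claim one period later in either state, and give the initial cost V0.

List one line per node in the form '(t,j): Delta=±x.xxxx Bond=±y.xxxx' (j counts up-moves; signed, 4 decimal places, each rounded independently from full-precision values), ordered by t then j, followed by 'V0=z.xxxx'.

The replicating-portfolio and risk-neutral prices coincide; use p* = (1.08−0.7)/(1.17−0.7) = 0.8085 for the latter.
At expiry t=4: V(4,0)=-40.4865, V(4,1)=-18.7232, V(4,2)=17.6527, V(4,3)=78.4524, V(4,4)=180.0748
Node (3,0) S=46.3050: V=(p*·-18.7232+(1−p*)·-40.4865)/1.08=-21.1950; Δ=(-18.7232−-40.4865)/(54.1768−32.4135)=1.0000; B=V−Δ·S=-67.5000
Node (3,1) S=77.3955: V=(p*·17.6527+(1−p*)·-18.7232)/1.08=9.8955; Δ=(17.6527−-18.7232)/(90.5527−54.1768)=1.0000; B=V−Δ·S=-67.5000
Node (3,2) S=129.3610: V=(p*·78.4524+(1−p*)·17.6527)/1.08=61.8610; Δ=(78.4524−17.6527)/(151.3524−90.5527)=1.0000; B=V−Δ·S=-67.5000
Node (3,3) S=216.2178: V=(p*·180.0748+(1−p*)·78.4524)/1.08=148.7178; Δ=(180.0748−78.4524)/(252.9748−151.3524)=1.0000; B=V−Δ·S=-67.5000
Node (2,0) S=66.1500: V=(p*·9.8955+(1−p*)·-21.1950)/1.08=3.6500; Δ=(9.8955−-21.1950)/(77.3955−46.3050)=1.0000; B=V−Δ·S=-62.5000
Node (2,1) S=110.5650: V=(p*·61.8610+(1−p*)·9.8955)/1.08=48.0650; Δ=(61.8610−9.8955)/(129.3610−77.3955)=1.0000; B=V−Δ·S=-62.5000
Node (2,2) S=184.8015: V=(p*·148.7178+(1−p*)·61.8610)/1.08=122.3015; Δ=(148.7178−61.8610)/(216.2178−129.3610)=1.0000; B=V−Δ·S=-62.5000
Node (1,0) S=94.5000: V=(p*·48.0650+(1−p*)·3.6500)/1.08=36.6296; Δ=(48.0650−3.6500)/(110.5650−66.1500)=1.0000; B=V−Δ·S=-57.8704
Node (1,1) S=157.9500: V=(p*·122.3015+(1−p*)·48.0650)/1.08=100.0796; Δ=(122.3015−48.0650)/(184.8015−110.5650)=1.0000; B=V−Δ·S=-57.8704
Node (0,0) S=135.0000: V=(p*·100.0796+(1−p*)·36.6296)/1.08=81.4163; Δ=(100.0796−36.6296)/(157.9500−94.5000)=1.0000; B=V−Δ·S=-53.5837
The time-0 hedge costs 81.4163, which is the no-arbitrage price.

(0,0): Delta=1.0000 Bond=-53.5837
(1,0): Delta=1.0000 Bond=-57.8704
(1,1): Delta=1.0000 Bond=-57.8704
(2,0): Delta=1.0000 Bond=-62.5000
(2,1): Delta=1.0000 Bond=-62.5000
(2,2): Delta=1.0000 Bond=-62.5000
(3,0): Delta=1.0000 Bond=-67.5000
(3,1): Delta=1.0000 Bond=-67.5000
(3,2): Delta=1.0000 Bond=-67.5000
(3,3): Delta=1.0000 Bond=-67.5000
V0=81.4163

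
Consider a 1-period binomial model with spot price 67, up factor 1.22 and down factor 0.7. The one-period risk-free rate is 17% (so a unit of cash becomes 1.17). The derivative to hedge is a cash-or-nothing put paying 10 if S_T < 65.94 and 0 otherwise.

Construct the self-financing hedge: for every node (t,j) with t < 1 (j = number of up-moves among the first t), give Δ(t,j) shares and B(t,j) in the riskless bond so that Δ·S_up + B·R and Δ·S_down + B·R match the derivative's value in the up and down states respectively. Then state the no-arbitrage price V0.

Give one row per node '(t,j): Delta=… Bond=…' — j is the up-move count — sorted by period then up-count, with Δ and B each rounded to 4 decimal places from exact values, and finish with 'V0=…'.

(0,0): Delta=-0.2870 Bond=20.0526
V0=0.8218

The replicating-portfolio and risk-neutral prices coincide; use p* = (1.17−0.7)/(1.22−0.7) = 0.9038 for the latter.
Terminal payoffs: V(1,0)=10.0000, V(1,1)=0.0000
(0,0): S=67.0000. Δ = (V_up−V_dn)/(S_up−S_dn) = (0.0000−10.0000)/(81.7400−46.9000) = -0.2870. V = [p*·0.0000 + (1−p*)·10.0000]/1.17 = 0.8218. B = V − Δ·S = 20.0526.
Root portfolio cost Δ·67+B reproduces V0=0.8218.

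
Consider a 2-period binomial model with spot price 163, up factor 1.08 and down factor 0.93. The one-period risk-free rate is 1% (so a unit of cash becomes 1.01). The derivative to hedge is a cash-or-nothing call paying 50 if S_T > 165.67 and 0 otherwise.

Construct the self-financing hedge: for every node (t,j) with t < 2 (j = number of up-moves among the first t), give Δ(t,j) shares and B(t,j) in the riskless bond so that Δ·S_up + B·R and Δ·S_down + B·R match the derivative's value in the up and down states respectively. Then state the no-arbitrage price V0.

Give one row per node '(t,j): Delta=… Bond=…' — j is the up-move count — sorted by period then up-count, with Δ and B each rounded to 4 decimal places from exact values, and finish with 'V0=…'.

Risk-neutral probability p* = (R−d)/(u−d) = (1.01−0.93)/(1.08−0.93) = 0.5333.
Payoff layer (t=2): V(2,0)=0.0000, V(2,1)=0.0000, V(2,2)=50.0000
  t=1,j=0: stock 151.5900 → up 163.7172 (V=0.0000), down 140.9787 (V=0.0000). Price 0.0000; hedge Δ=0.0000, bond B=0.0000.
  t=1,j=1: stock 176.0400 → up 190.1232 (V=50.0000), down 163.7172 (V=0.0000). Price 26.4026; hedge Δ=1.8935, bond B=-306.9307.
  t=0,j=0: stock 163.0000 → up 176.0400 (V=26.4026), down 151.5900 (V=0.0000). Price 13.9420; hedge Δ=1.0799, bond B=-162.0756.
Self-financing check: at every node Δ·S+B equals the discounted successor values.

(0,0): Delta=1.0799 Bond=-162.0756
(1,0): Delta=0.0000 Bond=0.0000
(1,1): Delta=1.8935 Bond=-306.9307
V0=13.9420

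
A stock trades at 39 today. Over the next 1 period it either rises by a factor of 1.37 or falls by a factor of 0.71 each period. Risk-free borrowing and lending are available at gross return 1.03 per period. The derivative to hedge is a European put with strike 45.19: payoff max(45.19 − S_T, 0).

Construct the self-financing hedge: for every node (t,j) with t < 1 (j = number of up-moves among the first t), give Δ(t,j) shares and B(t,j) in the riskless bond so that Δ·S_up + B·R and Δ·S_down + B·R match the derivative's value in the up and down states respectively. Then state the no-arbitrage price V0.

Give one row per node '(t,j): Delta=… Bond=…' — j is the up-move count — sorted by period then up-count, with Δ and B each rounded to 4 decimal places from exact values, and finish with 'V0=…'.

(0,0): Delta=-0.6799 Bond=35.2677
V0=8.7526

Since d<R<u, set p* = (R−d)/(u−d) = 0.4848; price each node as the discounted p*-expectation of its children.
At expiry t=1: V(1,0)=17.5000, V(1,1)=0.0000
  t=0,j=0: stock 39.0000 → up 53.4300 (V=0.0000), down 27.6900 (V=17.5000). Price 8.7526; hedge Δ=-0.6799, bond B=35.2677.
The time-0 hedge costs 8.7526, which is the no-arbitrage price.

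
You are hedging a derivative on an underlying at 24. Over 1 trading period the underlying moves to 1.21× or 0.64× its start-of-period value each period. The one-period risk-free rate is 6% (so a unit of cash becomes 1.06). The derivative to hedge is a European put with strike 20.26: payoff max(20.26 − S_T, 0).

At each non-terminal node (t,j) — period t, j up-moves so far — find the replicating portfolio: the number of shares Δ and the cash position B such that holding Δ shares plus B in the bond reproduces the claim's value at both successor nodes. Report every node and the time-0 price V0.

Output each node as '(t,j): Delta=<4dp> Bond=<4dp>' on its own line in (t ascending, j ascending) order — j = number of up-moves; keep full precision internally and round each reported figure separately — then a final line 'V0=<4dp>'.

No-arbitrage ⇒ martingale measure with p* = (R−d)/(u−d) = 0.7368.
At expiry t=1: V(1,0)=4.9000, V(1,1)=0.0000
(0,0): S=24.0000. Δ = (V_up−V_dn)/(S_up−S_dn) = (0.0000−4.9000)/(29.0400−15.3600) = -0.3582. V = [p*·0.0000 + (1−p*)·4.9000]/1.06 = 1.2165. B = V − Δ·S = 9.8130.
Check: Δ(0,0)·S0 + B(0,0) = 1.2165 = V0.

(0,0): Delta=-0.3582 Bond=9.8130
V0=1.2165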